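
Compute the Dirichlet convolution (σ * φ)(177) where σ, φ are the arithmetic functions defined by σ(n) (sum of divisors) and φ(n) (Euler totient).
(σ * φ)(177) = 708

Divisors of 177: [1, 3, 59, 177]. For each d | 177:
  d = 1: σ(1) · φ(177/1) = 1 · 116 = 116
  d = 3: σ(3) · φ(177/3) = 4 · 58 = 232
  d = 59: σ(59) · φ(177/59) = 60 · 2 = 120
  d = 177: σ(177) · φ(177/177) = 240 · 1 = 240
Summing: (σ * φ)(177) = 116 + 232 + 120 + 240 = 708.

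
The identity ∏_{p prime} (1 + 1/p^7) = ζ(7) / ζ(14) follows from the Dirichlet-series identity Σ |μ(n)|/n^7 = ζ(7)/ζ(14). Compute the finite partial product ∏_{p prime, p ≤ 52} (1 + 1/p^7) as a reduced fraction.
∏ = 263853992248183929955588067841649958807762565359040660091503223132247928290282626850939575242745161896165376/261685269908462752626449098337825267072687203746267710284915637456014619560925349129829845059340019784340625

The primes p ≤ 52 are [2, 3, 5, 7, 11, 13, 17, 19, 23, 29, 31, 37, 41, 43, 47]. For each, (1 + 1/p^7) = (p^7 + 1)/p^7. Multiplying these fractions over p ∈ [2, 3, 5, 7, 11, 13, 17, 19, 23, 29, 31, 37, 41, 43, 47] gives 263853992248183929955588067841649958807762565359040660091503223132247928290282626850939575242745161896165376/261685269908462752626449098337825267072687203746267710284915637456014619560925349129829845059340019784340625. (In the limit P → ∞ this tends to ζ(7)/ζ(14).)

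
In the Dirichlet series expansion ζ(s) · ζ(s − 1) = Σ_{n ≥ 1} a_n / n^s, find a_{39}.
σ(39) = 56

In the product (Σ m^0/m^s)(Σ k / k^s) = Σ (Σ_{d | n} d) / n^s, the coefficient of 1/n^s is σ(n) = Σ_{d | n} d. For n = 39, divisors are [1, 3, 13, 39]; summing: σ(39) = 56.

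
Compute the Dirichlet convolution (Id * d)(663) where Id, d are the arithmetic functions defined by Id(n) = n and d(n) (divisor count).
(Id * d)(663) = 1425

Divisors of 663: [1, 3, 13, 17, 39, 51, 221, 663]. For each d | 663:
  d = 1: Id(1) · d(663/1) = 1 · 8 = 8
  d = 3: Id(3) · d(663/3) = 3 · 4 = 12
  d = 13: Id(13) · d(663/13) = 13 · 4 = 52
  d = 17: Id(17) · d(663/17) = 17 · 4 = 68
  d = 39: Id(39) · d(663/39) = 39 · 2 = 78
  d = 51: Id(51) · d(663/51) = 51 · 2 = 102
  d = 221: Id(221) · d(663/221) = 221 · 2 = 442
  d = 663: Id(663) · d(663/663) = 663 · 1 = 663
Summing: (Id * d)(663) = 8 + 12 + 52 + 68 + 78 + 102 + 442 + 663 = 1425.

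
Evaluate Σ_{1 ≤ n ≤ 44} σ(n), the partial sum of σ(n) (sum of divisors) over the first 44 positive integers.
Σ_{n ≤ 44} σ(n) = 1608

Compute σ(n) for each 1 ≤ n ≤ 44: σ(1) = 1, σ(2) = 3, σ(3) = 4, σ(4) = 7, σ(5) = 6, σ(6) = 12, σ(7) = 8, σ(8) = 15, σ(9) = 13, σ(10) = 18, σ(11) = 12, σ(12) = 28, σ(13) = 14, σ(14) = 24, σ(15) = 24, σ(16) = 31, σ(17) = 18, σ(18) = 39, σ(19) = 20, σ(20) = 42, σ(21) = 32, σ(22) = 36, σ(23) = 24, σ(24) = 60, σ(25) = 31, σ(26) = 42, σ(27) = 40, σ(28) = 56, σ(29) = 30, σ(30) = 72, σ(31) = 32, σ(32) = 63, σ(33) = 48, σ(34) = 54, σ(35) = 48, σ(36) = 91, σ(37) = 38, σ(38) = 60, σ(39) = 56, σ(40) = 90, σ(41) = 42, σ(42) = 96, σ(43) = 44, σ(44) = 84. Summing all 44 values: 1608. (Average order: Σ_{n ≤ x} σ(n) ~ (π²/12) x². For x = 44, (π²/12)·44² ≈ 1592.30.)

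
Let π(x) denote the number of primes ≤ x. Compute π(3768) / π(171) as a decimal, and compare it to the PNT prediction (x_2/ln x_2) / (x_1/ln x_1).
π(3768)/π(171) = 524/39 ≈ 13.4359;  PNT prediction ≈ 13.7592.

π(171) = 39 and π(3768) = 524, so π(3768)/π(171) ≈ 13.4359. The PNT-predicted ratio is (3768/ln(3768)) / (171/ln(171)) ≈ 13.7592. The two agree to within a few percent, as expected.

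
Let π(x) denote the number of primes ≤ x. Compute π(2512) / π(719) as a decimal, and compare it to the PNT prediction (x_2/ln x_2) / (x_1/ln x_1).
π(2512)/π(719) = 368/128 ≈ 2.8750;  PNT prediction ≈ 2.9355.

π(719) = 128 and π(2512) = 368, so π(2512)/π(719) ≈ 2.8750. The PNT-predicted ratio is (2512/ln(2512)) / (719/ln(719)) ≈ 2.9355. The two agree to within a few percent, as expected.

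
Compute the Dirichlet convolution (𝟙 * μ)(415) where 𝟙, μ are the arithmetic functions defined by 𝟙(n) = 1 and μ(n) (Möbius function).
(𝟙 * μ)(415) = 0

Divisors of 415: [1, 5, 83, 415]. For each d | 415:
  d = 1: 𝟙(1) · μ(415/1) = 1 · 1 = 1
  d = 5: 𝟙(5) · μ(415/5) = 1 · -1 = -1
  d = 83: 𝟙(83) · μ(415/83) = 1 · -1 = -1
  d = 415: 𝟙(415) · μ(415/415) = 1 · 1 = 1
Summing: (𝟙 * μ)(415) = 1 + -1 + -1 + 1 = 0.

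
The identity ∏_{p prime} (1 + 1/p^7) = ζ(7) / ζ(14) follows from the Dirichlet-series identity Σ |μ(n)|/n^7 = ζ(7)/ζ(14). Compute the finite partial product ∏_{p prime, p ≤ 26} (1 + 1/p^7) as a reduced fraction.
∏ = 1213055423679013780431254747580653474818754487990016/1203084832226034935165248483197620256588271403484375

The primes p ≤ 26 are [2, 3, 5, 7, 11, 13, 17, 19, 23]. For each, (1 + 1/p^7) = (p^7 + 1)/p^7. Multiplying these fractions over p ∈ [2, 3, 5, 7, 11, 13, 17, 19, 23] gives 1213055423679013780431254747580653474818754487990016/1203084832226034935165248483197620256588271403484375. (In the limit P → ∞ this tends to ζ(7)/ζ(14).)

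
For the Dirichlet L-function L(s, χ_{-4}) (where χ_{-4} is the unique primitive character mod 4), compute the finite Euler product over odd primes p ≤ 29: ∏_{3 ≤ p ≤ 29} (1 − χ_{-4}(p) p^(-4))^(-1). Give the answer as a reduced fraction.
∏ = 2025743556867464796746949565/2048388086956649527369531392

The odd primes p ≤ 29 are [3, 5, 7, 11, 13, 17, 19, 23, 29]. For each, χ(p) = 1 if p ≡ 1 mod 4, χ(p) = −1 if p ≡ 3 mod 4. Taking (1 − χ(p)/p^4)^(-1) = p^4/(p^4 − χ(p)): (1 − (-1)/3^4)^(-1) · (1 − (1)/5^4)^(-1) · (1 − (-1)/7^4)^(-1) · (1 − (-1)/11^4)^(-1) · (1 − (1)/13^4)^(-1) · (1 − (1)/17^4)^(-1) · (1 − (-1)/19^4)^(-1) · (1 − (-1)/23^4)^(-1) · (1 − (1)/29^4)^(-1) = 2025743556867464796746949565/2048388086956649527369531392.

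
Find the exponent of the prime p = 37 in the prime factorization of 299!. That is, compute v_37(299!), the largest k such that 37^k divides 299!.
v_37(299!) = 8

Legendre's formula: v_p(n!) = Σ_{k ≥ 1} ⌊n / p^k⌋. For p = 37, n = 299, the terms are:
  ⌊299/37^1⌋ = ⌊299/37⌋ = 8
(the next term ⌊299/37^2⌋ = 0, terminating the sum). Summing: v_37(299!) = 8 = 8.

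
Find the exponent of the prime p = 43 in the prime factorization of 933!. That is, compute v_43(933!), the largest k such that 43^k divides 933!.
v_43(933!) = 21

Legendre's formula: v_p(n!) = Σ_{k ≥ 1} ⌊n / p^k⌋. For p = 43, n = 933, the terms are:
  ⌊933/43^1⌋ = ⌊933/43⌋ = 21
(the next term ⌊933/43^2⌋ = 0, terminating the sum). Summing: v_43(933!) = 21 = 21.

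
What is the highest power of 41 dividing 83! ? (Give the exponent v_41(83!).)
v_41(83!) = 2

Legendre's formula: v_p(n!) = Σ_{k ≥ 1} ⌊n / p^k⌋. For p = 41, n = 83, the terms are:
  ⌊83/41^1⌋ = ⌊83/41⌋ = 2
(the next term ⌊83/41^2⌋ = 0, terminating the sum). Summing: v_41(83!) = 2 = 2.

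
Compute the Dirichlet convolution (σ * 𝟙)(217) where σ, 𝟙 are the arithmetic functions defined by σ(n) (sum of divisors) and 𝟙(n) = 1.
(σ * 𝟙)(217) = 297

Divisors of 217: [1, 7, 31, 217]. For each d | 217:
  d = 1: σ(1) · 𝟙(217/1) = 1 · 1 = 1
  d = 7: σ(7) · 𝟙(217/7) = 8 · 1 = 8
  d = 31: σ(31) · 𝟙(217/31) = 32 · 1 = 32
  d = 217: σ(217) · 𝟙(217/217) = 256 · 1 = 256
Summing: (σ * 𝟙)(217) = 1 + 8 + 32 + 256 = 297.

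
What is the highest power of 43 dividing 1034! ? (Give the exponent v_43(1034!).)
v_43(1034!) = 24

Legendre's formula: v_p(n!) = Σ_{k ≥ 1} ⌊n / p^k⌋. For p = 43, n = 1034, the terms are:
  ⌊1034/43^1⌋ = ⌊1034/43⌋ = 24
(the next term ⌊1034/43^2⌋ = 0, terminating the sum). Summing: v_43(1034!) = 24 = 24.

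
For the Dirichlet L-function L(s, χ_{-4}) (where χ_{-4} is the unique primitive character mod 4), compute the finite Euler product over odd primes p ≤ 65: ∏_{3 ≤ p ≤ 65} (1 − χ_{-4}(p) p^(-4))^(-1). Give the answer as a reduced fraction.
∏ = 81934214988902113115031508050672702841756592198516788686922065253543/82850154482442028729801746725895742819441886414557775886809038848000

The odd primes p ≤ 65 are [3, 5, 7, 11, 13, 17, 19, 23, 29, 31, 37, 41, 43, 47, 53, 59, 61]. For each, χ(p) = 1 if p ≡ 1 mod 4, χ(p) = −1 if p ≡ 3 mod 4. Taking (1 − χ(p)/p^4)^(-1) = p^4/(p^4 − χ(p)): (1 − (-1)/3^4)^(-1) · (1 − (1)/5^4)^(-1) · (1 − (-1)/7^4)^(-1) · (1 − (-1)/11^4)^(-1) · (1 − (1)/13^4)^(-1) · (1 − (1)/17^4)^(-1) · (1 − (-1)/19^4)^(-1) · (1 − (-1)/23^4)^(-1) · (1 − (1)/29^4)^(-1) · (1 − (-1)/31^4)^(-1) · (1 − (1)/37^4)^(-1) · (1 − (1)/41^4)^(-1) · (1 − (-1)/43^4)^(-1) · (1 − (-1)/47^4)^(-1) · (1 − (1)/53^4)^(-1) · (1 − (-1)/59^4)^(-1) · (1 − (1)/61^4)^(-1) = 81934214988902113115031508050672702841756592198516788686922065253543/82850154482442028729801746725895742819441886414557775886809038848000.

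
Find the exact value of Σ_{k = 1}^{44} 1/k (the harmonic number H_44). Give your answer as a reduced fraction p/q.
H_44 = 5884182435213075787/1345655451257488800

Direct summation: H_44 = 1 + 1/2 + ... + 1/44. The least common denominator is lcm(1, ..., 44) = 9419588158802421600; over this denominator the numerator is 9419588158802421600 + 4709794079401210800 + 3139862719600807200 + 2354897039700605400 + 1883917631760484320 + 1569931359800403600 + 1345655451257488800 + 1177448519850302700 + 1046620906533602400 + 941958815880242160 + 856326196254765600 + 784965679900201800 + 724583704523263200 + 672827725628744400 + 627972543920161440 + 588724259925151350 + 554093421106024800 + 523310453266801200 + 495767797831706400 + 470979407940121080 + 448551817085829600 + 428163098127382800 + 409547311252279200 + 392482839950100900 + 376783526352096864 + 362291852261631600 + 348873635511200800 + 336413862814372200 + 324813384786290400 + 313986271960080720 + 303857682542013600 + 294362129962575675 + 285442065418255200 + 277046710553012400 + 269131090251497760 + 261655226633400600 + 254583463751416800 + 247883898915853200 + 241527901507754400 + 235489703970060540 + 229746052653717600 + 224275908542914800 + 219060189739591200 + 214081549063691400 = 41189277046491530509, so H_44 = 41189277046491530509/9419588158802421600; reducing by gcd(41189277046491530509, 9419588158802421600) = 7 gives 5884182435213075787/1345655451257488800 ≈ 4.37273. (The PNT-adjacent estimate ln(44) + γ ≈ 4.36141 matches within O(1/n).)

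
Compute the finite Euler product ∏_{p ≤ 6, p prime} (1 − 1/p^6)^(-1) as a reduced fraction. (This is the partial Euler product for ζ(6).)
∏ = 140625/138229

The primes p ≤ 6 are [2, 3, 5]. For each prime, (1 − 1/p^6)^(-1) = p^6 / (p^6 − 1). The product is (1 − 1/2^6)^(-1), (1 − 1/3^6)^(-1), (1 − 1/5^6)^(-1) = ∏ p^6 / (p^6 − 1) = 140625/138229.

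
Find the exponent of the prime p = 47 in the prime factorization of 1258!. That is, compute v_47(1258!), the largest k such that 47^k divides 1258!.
v_47(1258!) = 26

Legendre's formula: v_p(n!) = Σ_{k ≥ 1} ⌊n / p^k⌋. For p = 47, n = 1258, the terms are:
  ⌊1258/47^1⌋ = ⌊1258/47⌋ = 26
(the next term ⌊1258/47^2⌋ = 0, terminating the sum). Summing: v_47(1258!) = 26 = 26.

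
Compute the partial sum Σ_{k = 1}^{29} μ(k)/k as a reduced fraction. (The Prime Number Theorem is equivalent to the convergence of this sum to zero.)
Σ μ(k)/k = 9246047/3234846615

Values of μ(k) for 1 ≤ k ≤ 29: μ(1) = 1, μ(2) = -1, μ(3) = -1, μ(5) = -1, μ(6) = 1, μ(7) = -1, μ(10) = 1, μ(11) = -1, μ(13) = -1, μ(14) = 1, μ(15) = 1, μ(17) = -1, μ(19) = -1, μ(21) = 1, μ(22) = 1, μ(23) = -1, μ(26) = 1, μ(29) = -1, with μ = 0 on non-squarefree integers. Summing μ(k)/k for k where μ(k) ≠ 0 gives 9246047/3234846615 ≈ 0.0029. (PNT ⟺ this sum → 0 as n → ∞.)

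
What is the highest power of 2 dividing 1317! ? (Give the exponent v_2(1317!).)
v_2(1317!) = 1312

Legendre's formula: v_p(n!) = Σ_{k ≥ 1} ⌊n / p^k⌋. For p = 2, n = 1317, the terms are:
  ⌊1317/2^1⌋ = ⌊1317/2⌋ = 658
  ⌊1317/2^2⌋ = ⌊1317/4⌋ = 329
  ⌊1317/2^3⌋ = ⌊1317/8⌋ = 164
  ⌊1317/2^4⌋ = ⌊1317/16⌋ = 82
  ⌊1317/2^5⌋ = ⌊1317/32⌋ = 41
  ⌊1317/2^6⌋ = ⌊1317/64⌋ = 20
  ⌊1317/2^7⌋ = ⌊1317/128⌋ = 10
  ⌊1317/2^8⌋ = ⌊1317/256⌋ = 5
  ⌊1317/2^9⌋ = ⌊1317/512⌋ = 2
  ⌊1317/2^10⌋ = ⌊1317/1024⌋ = 1
(the next term ⌊1317/2^11⌋ = 0, terminating the sum). Summing: v_2(1317!) = 658 + 329 + 164 + 82 + 41 + 20 + 10 + 5 + 2 + 1 = 1312.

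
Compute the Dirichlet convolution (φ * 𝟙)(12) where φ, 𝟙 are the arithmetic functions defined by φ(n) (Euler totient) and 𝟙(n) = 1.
(φ * 𝟙)(12) = 12

Divisors of 12: [1, 2, 3, 4, 6, 12]. For each d | 12:
  d = 1: φ(1) · 𝟙(12/1) = 1 · 1 = 1
  d = 2: φ(2) · 𝟙(12/2) = 1 · 1 = 1
  d = 3: φ(3) · 𝟙(12/3) = 2 · 1 = 2
  d = 4: φ(4) · 𝟙(12/4) = 2 · 1 = 2
  d = 6: φ(6) · 𝟙(12/6) = 2 · 1 = 2
  d = 12: φ(12) · 𝟙(12/12) = 4 · 1 = 4
Summing: (φ * 𝟙)(12) = 1 + 1 + 2 + 2 + 2 + 4 = 12.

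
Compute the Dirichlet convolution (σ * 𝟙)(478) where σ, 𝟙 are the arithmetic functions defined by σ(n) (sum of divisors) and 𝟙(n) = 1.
(σ * 𝟙)(478) = 964

Divisors of 478: [1, 2, 239, 478]. For each d | 478:
  d = 1: σ(1) · 𝟙(478/1) = 1 · 1 = 1
  d = 2: σ(2) · 𝟙(478/2) = 3 · 1 = 3
  d = 239: σ(239) · 𝟙(478/239) = 240 · 1 = 240
  d = 478: σ(478) · 𝟙(478/478) = 720 · 1 = 720
Summing: (σ * 𝟙)(478) = 1 + 3 + 240 + 720 = 964.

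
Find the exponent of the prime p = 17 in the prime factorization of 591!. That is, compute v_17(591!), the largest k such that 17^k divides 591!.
v_17(591!) = 36

Legendre's formula: v_p(n!) = Σ_{k ≥ 1} ⌊n / p^k⌋. For p = 17, n = 591, the terms are:
  ⌊591/17^1⌋ = ⌊591/17⌋ = 34
  ⌊591/17^2⌋ = ⌊591/289⌋ = 2
(the next term ⌊591/17^3⌋ = 0, terminating the sum). Summing: v_17(591!) = 34 + 2 = 36.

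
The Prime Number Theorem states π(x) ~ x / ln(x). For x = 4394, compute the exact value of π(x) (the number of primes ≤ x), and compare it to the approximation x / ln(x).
π(4394) = 598;  x/ln(x) ≈ 523.84;  relative error ≈ 12.40%.

Directly count primes up to 4394: π(4394) = 598. The PNT approximation gives 4394/ln(4394) ≈ 4394/8.38800 ≈ 523.84. Relative error (π(x) − x/ln(x)) / π(x) ≈ 12.40%; the approximation is known to undercount slightly (Li(x) is a better estimate).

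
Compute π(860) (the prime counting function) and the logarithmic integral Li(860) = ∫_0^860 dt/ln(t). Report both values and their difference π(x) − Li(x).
π(860) = 149;  Li(860) ≈ 157.12;  π(x) − Li(x) ≈ -8.12.

Direct count of primes ≤ 860 gives π(860) = 149. Numerical evaluation of the logarithmic integral gives Li(860) ≈ 157.12. The difference π(x) − Li(x) ≈ -8.12 is typically negative for small/moderate x (Li(x) overestimates), though Littlewood's theorem shows this sign changes infinitely often.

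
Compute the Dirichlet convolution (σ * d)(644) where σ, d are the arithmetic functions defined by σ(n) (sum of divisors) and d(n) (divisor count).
(σ * d)(644) = 4160

Divisors of 644: [1, 2, 4, 7, 14, 23, 28, 46, 92, 161, 322, 644]. For each d | 644:
  d = 1: σ(1) · d(644/1) = 1 · 12 = 12
  d = 2: σ(2) · d(644/2) = 3 · 8 = 24
  d = 4: σ(4) · d(644/4) = 7 · 4 = 28
  d = 7: σ(7) · d(644/7) = 8 · 6 = 48
  d = 14: σ(14) · d(644/14) = 24 · 4 = 96
  d = 23: σ(23) · d(644/23) = 24 · 6 = 144
  d = 28: σ(28) · d(644/28) = 56 · 2 = 112
  d = 46: σ(46) · d(644/46) = 72 · 4 = 288
  d = 92: σ(92) · d(644/92) = 168 · 2 = 336
  d = 161: σ(161) · d(644/161) = 192 · 3 = 576
  d = 322: σ(322) · d(644/322) = 576 · 2 = 1152
  d = 644: σ(644) · d(644/644) = 1344 · 1 = 1344
Summing: (σ * d)(644) = 12 + 24 + 28 + 48 + 96 + 144 + 112 + 288 + 336 + 576 + 1152 + 1344 = 4160.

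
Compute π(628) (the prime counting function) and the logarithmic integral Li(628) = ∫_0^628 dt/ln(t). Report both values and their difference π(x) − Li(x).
π(628) = 114;  Li(628) ≈ 122.01;  π(x) − Li(x) ≈ -8.01.

Direct count of primes ≤ 628 gives π(628) = 114. Numerical evaluation of the logarithmic integral gives Li(628) ≈ 122.01. The difference π(x) − Li(x) ≈ -8.01 is typically negative for small/moderate x (Li(x) overestimates), though Littlewood's theorem shows this sign changes infinitely often.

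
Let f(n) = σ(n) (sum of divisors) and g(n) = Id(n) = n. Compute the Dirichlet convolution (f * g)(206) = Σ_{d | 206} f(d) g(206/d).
(σ * Id)(206) = 1035

Divisors of 206: [1, 2, 103, 206]. For each d | 206:
  d = 1: σ(1) · Id(206/1) = 1 · 206 = 206
  d = 2: σ(2) · Id(206/2) = 3 · 103 = 309
  d = 103: σ(103) · Id(206/103) = 104 · 2 = 208
  d = 206: σ(206) · Id(206/206) = 312 · 1 = 312
Summing: (σ * Id)(206) = 206 + 309 + 208 + 312 = 1035.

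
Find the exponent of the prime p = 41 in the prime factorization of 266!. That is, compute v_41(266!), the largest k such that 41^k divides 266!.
v_41(266!) = 6

Legendre's formula: v_p(n!) = Σ_{k ≥ 1} ⌊n / p^k⌋. For p = 41, n = 266, the terms are:
  ⌊266/41^1⌋ = ⌊266/41⌋ = 6
(the next term ⌊266/41^2⌋ = 0, terminating the sum). Summing: v_41(266!) = 6 = 6.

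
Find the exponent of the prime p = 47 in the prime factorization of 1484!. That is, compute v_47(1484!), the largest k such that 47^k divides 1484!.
v_47(1484!) = 31

Legendre's formula: v_p(n!) = Σ_{k ≥ 1} ⌊n / p^k⌋. For p = 47, n = 1484, the terms are:
  ⌊1484/47^1⌋ = ⌊1484/47⌋ = 31
(the next term ⌊1484/47^2⌋ = 0, terminating the sum). Summing: v_47(1484!) = 31 = 31.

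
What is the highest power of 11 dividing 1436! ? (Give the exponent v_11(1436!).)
v_11(1436!) = 142

Legendre's formula: v_p(n!) = Σ_{k ≥ 1} ⌊n / p^k⌋. For p = 11, n = 1436, the terms are:
  ⌊1436/11^1⌋ = ⌊1436/11⌋ = 130
  ⌊1436/11^2⌋ = ⌊1436/121⌋ = 11
  ⌊1436/11^3⌋ = ⌊1436/1331⌋ = 1
(the next term ⌊1436/11^4⌋ = 0, terminating the sum). Summing: v_11(1436!) = 130 + 11 + 1 = 142.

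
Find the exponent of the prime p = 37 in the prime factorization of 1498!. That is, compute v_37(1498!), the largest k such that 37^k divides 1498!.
v_37(1498!) = 41

Legendre's formula: v_p(n!) = Σ_{k ≥ 1} ⌊n / p^k⌋. For p = 37, n = 1498, the terms are:
  ⌊1498/37^1⌋ = ⌊1498/37⌋ = 40
  ⌊1498/37^2⌋ = ⌊1498/1369⌋ = 1
(the next term ⌊1498/37^3⌋ = 0, terminating the sum). Summing: v_37(1498!) = 40 + 1 = 41.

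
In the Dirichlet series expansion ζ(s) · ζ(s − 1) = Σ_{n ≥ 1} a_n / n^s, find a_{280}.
σ(280) = 720

In the product (Σ m^0/m^s)(Σ k / k^s) = Σ (Σ_{d | n} d) / n^s, the coefficient of 1/n^s is σ(n) = Σ_{d | n} d. For n = 280, divisors are [1, 2, 4, 5, 7, 8, 10, 14, 20, 28, 35, 40, 56, 70, 140, 280]; summing: σ(280) = 720.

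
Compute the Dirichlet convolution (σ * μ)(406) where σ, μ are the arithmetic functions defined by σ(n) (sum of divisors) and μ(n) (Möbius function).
(σ * μ)(406) = 406

Divisors of 406: [1, 2, 7, 14, 29, 58, 203, 406]. For each d | 406:
  d = 1: σ(1) · μ(406/1) = 1 · -1 = -1
  d = 2: σ(2) · μ(406/2) = 3 · 1 = 3
  d = 7: σ(7) · μ(406/7) = 8 · 1 = 8
  d = 14: σ(14) · μ(406/14) = 24 · -1 = -24
  d = 29: σ(29) · μ(406/29) = 30 · 1 = 30
  d = 58: σ(58) · μ(406/58) = 90 · -1 = -90
  d = 203: σ(203) · μ(406/203) = 240 · -1 = -240
  d = 406: σ(406) · μ(406/406) = 720 · 1 = 720
Summing: (σ * μ)(406) = -1 + 3 + 8 + -24 + 30 + -90 + -240 + 720 = 406.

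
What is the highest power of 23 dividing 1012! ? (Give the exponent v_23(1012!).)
v_23(1012!) = 45

Legendre's formula: v_p(n!) = Σ_{k ≥ 1} ⌊n / p^k⌋. For p = 23, n = 1012, the terms are:
  ⌊1012/23^1⌋ = ⌊1012/23⌋ = 44
  ⌊1012/23^2⌋ = ⌊1012/529⌋ = 1
(the next term ⌊1012/23^3⌋ = 0, terminating the sum). Summing: v_23(1012!) = 44 + 1 = 45.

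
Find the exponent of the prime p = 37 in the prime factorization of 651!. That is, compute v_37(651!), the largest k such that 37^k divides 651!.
v_37(651!) = 17

Legendre's formula: v_p(n!) = Σ_{k ≥ 1} ⌊n / p^k⌋. For p = 37, n = 651, the terms are:
  ⌊651/37^1⌋ = ⌊651/37⌋ = 17
(the next term ⌊651/37^2⌋ = 0, terminating the sum). Summing: v_37(651!) = 17 = 17.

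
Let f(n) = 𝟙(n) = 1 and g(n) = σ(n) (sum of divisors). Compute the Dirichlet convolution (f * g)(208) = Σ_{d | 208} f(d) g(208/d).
(𝟙 * σ)(208) = 855

Divisors of 208: [1, 2, 4, 8, 13, 16, 26, 52, 104, 208]. For each d | 208:
  d = 1: 𝟙(1) · σ(208/1) = 1 · 434 = 434
  d = 2: 𝟙(2) · σ(208/2) = 1 · 210 = 210
  d = 4: 𝟙(4) · σ(208/4) = 1 · 98 = 98
  d = 8: 𝟙(8) · σ(208/8) = 1 · 42 = 42
  d = 13: 𝟙(13) · σ(208/13) = 1 · 31 = 31
  d = 16: 𝟙(16) · σ(208/16) = 1 · 14 = 14
  d = 26: 𝟙(26) · σ(208/26) = 1 · 15 = 15
  d = 52: 𝟙(52) · σ(208/52) = 1 · 7 = 7
  d = 104: 𝟙(104) · σ(208/104) = 1 · 3 = 3
  d = 208: 𝟙(208) · σ(208/208) = 1 · 1 = 1
Summing: (𝟙 * σ)(208) = 434 + 210 + 98 + 42 + 31 + 14 + 15 + 7 + 3 + 1 = 855.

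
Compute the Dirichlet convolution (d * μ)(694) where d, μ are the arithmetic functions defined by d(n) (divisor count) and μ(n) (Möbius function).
(d * μ)(694) = 1

Divisors of 694: [1, 2, 347, 694]. For each d | 694:
  d = 1: d(1) · μ(694/1) = 1 · 1 = 1
  d = 2: d(2) · μ(694/2) = 2 · -1 = -2
  d = 347: d(347) · μ(694/347) = 2 · -1 = -2
  d = 694: d(694) · μ(694/694) = 4 · 1 = 4
Summing: (d * μ)(694) = 1 + -2 + -2 + 4 = 1.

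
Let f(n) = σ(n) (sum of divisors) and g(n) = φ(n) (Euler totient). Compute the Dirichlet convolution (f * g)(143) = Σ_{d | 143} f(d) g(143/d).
(σ * φ)(143) = 572

Divisors of 143: [1, 11, 13, 143]. For each d | 143:
  d = 1: σ(1) · φ(143/1) = 1 · 120 = 120
  d = 11: σ(11) · φ(143/11) = 12 · 12 = 144
  d = 13: σ(13) · φ(143/13) = 14 · 10 = 140
  d = 143: σ(143) · φ(143/143) = 168 · 1 = 168
Summing: (σ * φ)(143) = 120 + 144 + 140 + 168 = 572.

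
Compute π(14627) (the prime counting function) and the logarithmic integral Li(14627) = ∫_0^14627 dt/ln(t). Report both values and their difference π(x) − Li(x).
π(14627) = 1712;  Li(14627) ≈ 1737.78;  π(x) − Li(x) ≈ -25.78.

Direct count of primes ≤ 14627 gives π(14627) = 1712. Numerical evaluation of the logarithmic integral gives Li(14627) ≈ 1737.78. The difference π(x) − Li(x) ≈ -25.78 is typically negative for small/moderate x (Li(x) overestimates), though Littlewood's theorem shows this sign changes infinitely often.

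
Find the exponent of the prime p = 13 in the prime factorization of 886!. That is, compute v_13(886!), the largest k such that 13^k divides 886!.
v_13(886!) = 73

Legendre's formula: v_p(n!) = Σ_{k ≥ 1} ⌊n / p^k⌋. For p = 13, n = 886, the terms are:
  ⌊886/13^1⌋ = ⌊886/13⌋ = 68
  ⌊886/13^2⌋ = ⌊886/169⌋ = 5
(the next term ⌊886/13^3⌋ = 0, terminating the sum). Summing: v_13(886!) = 68 + 5 = 73.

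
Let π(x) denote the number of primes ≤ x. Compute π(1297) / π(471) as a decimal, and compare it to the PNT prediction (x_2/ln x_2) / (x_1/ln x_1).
π(1297)/π(471) = 211/91 ≈ 2.3187;  PNT prediction ≈ 2.3646.

π(471) = 91 and π(1297) = 211, so π(1297)/π(471) ≈ 2.3187. The PNT-predicted ratio is (1297/ln(1297)) / (471/ln(471)) ≈ 2.3646. The two agree to within a few percent, as expected.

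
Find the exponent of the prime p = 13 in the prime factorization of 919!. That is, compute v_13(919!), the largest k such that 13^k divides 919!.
v_13(919!) = 75

Legendre's formula: v_p(n!) = Σ_{k ≥ 1} ⌊n / p^k⌋. For p = 13, n = 919, the terms are:
  ⌊919/13^1⌋ = ⌊919/13⌋ = 70
  ⌊919/13^2⌋ = ⌊919/169⌋ = 5
(the next term ⌊919/13^3⌋ = 0, terminating the sum). Summing: v_13(919!) = 70 + 5 = 75.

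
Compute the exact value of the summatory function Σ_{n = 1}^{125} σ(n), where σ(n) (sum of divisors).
Σ_{n ≤ 125} σ(n) = 12840

Compute σ(n) for each 1 ≤ n ≤ 125: σ(1) = 1, σ(2) = 3, σ(3) = 4, σ(4) = 7, σ(5) = 6, σ(6) = 12, σ(7) = 8, σ(8) = 15, σ(9) = 13, σ(10) = 18, σ(11) = 12, σ(12) = 28, σ(13) = 14, σ(14) = 24, σ(15) = 24, σ(16) = 31, σ(17) = 18, σ(18) = 39, σ(19) = 20, σ(20) = 42, σ(21) = 32, σ(22) = 36, σ(23) = 24, σ(24) = 60, σ(25) = 31, σ(26) = 42, σ(27) = 40, σ(28) = 56, σ(29) = 30, σ(30) = 72, σ(31) = 32, σ(32) = 63, σ(33) = 48, σ(34) = 54, σ(35) = 48, σ(36) = 91, σ(37) = 38, σ(38) = 60, σ(39) = 56, σ(40) = 90, σ(41) = 42, σ(42) = 96, σ(43) = 44, σ(44) = 84, σ(45) = 78, σ(46) = 72, σ(47) = 48, σ(48) = 124, σ(49) = 57, σ(50) = 93, σ(51) = 72, σ(52) = 98, σ(53) = 54, σ(54) = 120, σ(55) = 72, σ(56) = 120, σ(57) = 80, σ(58) = 90, σ(59) = 60, σ(60) = 168, σ(61) = 62, σ(62) = 96, σ(63) = 104, σ(64) = 127, σ(65) = 84, σ(66) = 144, σ(67) = 68, σ(68) = 126, σ(69) = 96, σ(70) = 144, σ(71) = 72, σ(72) = 195, σ(73) = 74, σ(74) = 114, σ(75) = 124, σ(76) = 140, σ(77) = 96, σ(78) = 168, σ(79) = 80, σ(80) = 186, σ(81) = 121, σ(82) = 126, σ(83) = 84, σ(84) = 224, σ(85) = 108, σ(86) = 132, σ(87) = 120, σ(88) = 180, σ(89) = 90, σ(90) = 234, σ(91) = 112, σ(92) = 168, σ(93) = 128, σ(94) = 144, σ(95) = 120, σ(96) = 252, σ(97) = 98, σ(98) = 171, σ(99) = 156, σ(100) = 217, σ(101) = 102, σ(102) = 216, σ(103) = 104, σ(104) = 210, σ(105) = 192, σ(106) = 162, σ(107) = 108, σ(108) = 280, σ(109) = 110, σ(110) = 216, σ(111) = 152, σ(112) = 248, σ(113) = 114, σ(114) = 240, σ(115) = 144, σ(116) = 210, σ(117) = 182, σ(118) = 180, σ(119) = 144, σ(120) = 360, σ(121) = 133, σ(122) = 186, σ(123) = 168, σ(124) = 224, σ(125) = 156. Summing all 125 values: 12840. (Average order: Σ_{n ≤ x} σ(n) ~ (π²/12) x². For x = 125, (π²/12)·125² ≈ 12851.05.)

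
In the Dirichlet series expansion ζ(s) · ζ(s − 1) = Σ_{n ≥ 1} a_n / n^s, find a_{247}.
σ(247) = 280

In the product (Σ m^0/m^s)(Σ k / k^s) = Σ (Σ_{d | n} d) / n^s, the coefficient of 1/n^s is σ(n) = Σ_{d | n} d. For n = 247, divisors are [1, 13, 19, 247]; summing: σ(247) = 280.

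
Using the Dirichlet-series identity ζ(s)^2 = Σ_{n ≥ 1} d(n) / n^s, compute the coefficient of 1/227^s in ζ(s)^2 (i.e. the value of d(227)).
d(227) = 2

ζ(s)^2 = (Σ 1/m^s)(Σ 1/k^s). The coefficient of 1/n^s in the product is the number of ordered pairs (m, k) with mk = n, which equals d(n). For n = 227, divisors are [1, 227], so d(227) = 2.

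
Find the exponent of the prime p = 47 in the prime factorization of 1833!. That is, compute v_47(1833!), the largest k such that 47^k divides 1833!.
v_47(1833!) = 39

Legendre's formula: v_p(n!) = Σ_{k ≥ 1} ⌊n / p^k⌋. For p = 47, n = 1833, the terms are:
  ⌊1833/47^1⌋ = ⌊1833/47⌋ = 39
(the next term ⌊1833/47^2⌋ = 0, terminating the sum). Summing: v_47(1833!) = 39 = 39.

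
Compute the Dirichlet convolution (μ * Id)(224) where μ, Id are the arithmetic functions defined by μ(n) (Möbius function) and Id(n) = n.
(μ * Id)(224) = 96

Divisors of 224: [1, 2, 4, 7, 8, 14, 16, 28, 32, 56, 112, 224]. For each d | 224:
  d = 1: μ(1) · Id(224/1) = 1 · 224 = 224
  d = 2: μ(2) · Id(224/2) = -1 · 112 = -112
  d = 4: μ(4) · Id(224/4) = 0 · 56 = 0
  d = 7: μ(7) · Id(224/7) = -1 · 32 = -32
  d = 8: μ(8) · Id(224/8) = 0 · 28 = 0
  d = 14: μ(14) · Id(224/14) = 1 · 16 = 16
  d = 16: μ(16) · Id(224/16) = 0 · 14 = 0
  d = 28: μ(28) · Id(224/28) = 0 · 8 = 0
  d = 32: μ(32) · Id(224/32) = 0 · 7 = 0
  d = 56: μ(56) · Id(224/56) = 0 · 4 = 0
  d = 112: μ(112) · Id(224/112) = 0 · 2 = 0
  d = 224: μ(224) · Id(224/224) = 0 · 1 = 0
Summing: (μ * Id)(224) = 224 + -112 + 0 + -32 + 0 + 16 + 0 + 0 + 0 + 0 + 0 + 0 = 96.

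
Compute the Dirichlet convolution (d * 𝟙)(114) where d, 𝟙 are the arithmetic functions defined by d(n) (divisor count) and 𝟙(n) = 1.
(d * 𝟙)(114) = 27

Divisors of 114: [1, 2, 3, 6, 19, 38, 57, 114]. For each d | 114:
  d = 1: d(1) · 𝟙(114/1) = 1 · 1 = 1
  d = 2: d(2) · 𝟙(114/2) = 2 · 1 = 2
  d = 3: d(3) · 𝟙(114/3) = 2 · 1 = 2
  d = 6: d(6) · 𝟙(114/6) = 4 · 1 = 4
  d = 19: d(19) · 𝟙(114/19) = 2 · 1 = 2
  d = 38: d(38) · 𝟙(114/38) = 4 · 1 = 4
  d = 57: d(57) · 𝟙(114/57) = 4 · 1 = 4
  d = 114: d(114) · 𝟙(114/114) = 8 · 1 = 8
Summing: (d * 𝟙)(114) = 1 + 2 + 2 + 4 + 2 + 4 + 4 + 8 = 27.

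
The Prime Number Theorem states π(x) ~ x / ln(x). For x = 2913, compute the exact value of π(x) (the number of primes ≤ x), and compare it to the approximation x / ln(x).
π(2913) = 421;  x/ln(x) ≈ 365.18;  relative error ≈ 13.26%.

Directly count primes up to 2913: π(2913) = 421. The PNT approximation gives 2913/ln(2913) ≈ 2913/7.97694 ≈ 365.18. Relative error (π(x) − x/ln(x)) / π(x) ≈ 13.26%; the approximation is known to undercount slightly (Li(x) is a better estimate).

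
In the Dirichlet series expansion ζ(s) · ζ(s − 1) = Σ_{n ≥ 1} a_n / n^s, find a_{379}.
σ(379) = 380

In the product (Σ m^0/m^s)(Σ k / k^s) = Σ (Σ_{d | n} d) / n^s, the coefficient of 1/n^s is σ(n) = Σ_{d | n} d. For n = 379, divisors are [1, 379]; summing: σ(379) = 380.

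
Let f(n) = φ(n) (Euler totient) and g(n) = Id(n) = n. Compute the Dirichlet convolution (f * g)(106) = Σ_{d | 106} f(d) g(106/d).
(φ * Id)(106) = 315

Divisors of 106: [1, 2, 53, 106]. For each d | 106:
  d = 1: φ(1) · Id(106/1) = 1 · 106 = 106
  d = 2: φ(2) · Id(106/2) = 1 · 53 = 53
  d = 53: φ(53) · Id(106/53) = 52 · 2 = 104
  d = 106: φ(106) · Id(106/106) = 52 · 1 = 52
Summing: (φ * Id)(106) = 106 + 53 + 104 + 52 = 315.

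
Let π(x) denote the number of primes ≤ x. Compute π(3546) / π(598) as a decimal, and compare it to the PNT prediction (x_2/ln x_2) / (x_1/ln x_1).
π(3546)/π(598) = 496/108 ≈ 4.5926;  PNT prediction ≈ 4.6384.

π(598) = 108 and π(3546) = 496, so π(3546)/π(598) ≈ 4.5926. The PNT-predicted ratio is (3546/ln(3546)) / (598/ln(598)) ≈ 4.6384. The two agree to within a few percent, as expected.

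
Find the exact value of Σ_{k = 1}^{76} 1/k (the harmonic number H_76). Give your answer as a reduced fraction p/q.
H_76 = 672559662384108370412072783887333/136851726813476721146087646859200

Direct summation: H_76 = 1 + 1/2 + ... + 1/76. The least common denominator is lcm(1, ..., 76) = 410555180440430163438262940577600; over this denominator the numerator is 410555180440430163438262940577600 + 205277590220215081719131470288800 + 136851726813476721146087646859200 + 102638795110107540859565735144400 + 82111036088086032687652588115520 + 68425863406738360573043823429600 + 58650740062918594776894705796800 + 51319397555053770429782867572200 + 45617242271158907048695882286400 + 41055518044043016343826294057760 + 37323198221857287585296630961600 + 34212931703369180286521911714800 + 31581167726186935649097149275200 + 29325370031459297388447352898400 + 27370345362695344229217529371840 + 25659698777526885214891433786100 + 24150304731790009614015467092800 + 22808621135579453524347941143200 + 21608167391601587549382260030400 + 20527759022021508171913147028880 + 19550246687639531592298235265600 + 18661599110928643792648315480800 + 17850225236540441888620127851200 + 17106465851684590143260955857400 + 16422207217617206537530517623104 + 15790583863093467824548574637600 + 15205747423719635682898627428800 + 14662685015729648694223676449200 + 14157075187601040118560791054400 + 13685172681347672114608764685920 + 13243715498078392368976223889600 + 12829849388763442607445716893050 + 12441066073952429195098876987200 + 12075152365895004807007733546400 + 11730148012583718955378941159360 + 11404310567789726762173970571600 + 11096085957849463876709809204800 + 10804083695800793774691130015200 + 10527055908728978549699049758400 + 10263879511010754085956573514440 + 10013540986351955205811291233600 + 9775123343819765796149117632800 + 9547794893963492172982859083200 + 9330799555464321896324157740400 + 9123448454231781409739176457280 + 8925112618270220944310063925600 + 8735216605115535392303466820800 + 8553232925842295071630477928700 + 8378677151845513539556386542400 + 8211103608808603268765258811552 + 8050101577263336538005155697600 + 7895291931546733912274287318800 + 7746324159253399310155904539200 + 7602873711859817841449313714400 + 7464639644371457517059326192320 + 7331342507864824347111838224600 + 7202722463867195849794086676800 + 7078537593800520059280395527200 + 6958562380346273956580727806400 + 6842586340673836057304382342960 + 6730412794105412515381359681600 + 6621857749039196184488111944800 + 6516748895879843864099411755200 + 6414924694381721303722858446525 + 6316233545237387129819429855040 + 6220533036976214597549438493600 + 6127689260304927812511387172800 + 6037576182947502403503866773200 + 5950075078846813962873375950400 + 5865074006291859477689470579680 + 5782467330146903710398069585600 + 5702155283894863381086985285800 + 5624043567677125526551547131200 + 5548042978924731938354904602400 + 5474069072539068845843505874368 + 5402041847900396887345565007600 = 2017678987152325111236218351661999, so H_76 = 2017678987152325111236218351661999/410555180440430163438262940577600; reducing by gcd(2017678987152325111236218351661999, 410555180440430163438262940577600) = 3 gives 672559662384108370412072783887333/136851726813476721146087646859200 ≈ 4.91451. (The PNT-adjacent estimate ln(76) + γ ≈ 4.90795 matches within O(1/n).)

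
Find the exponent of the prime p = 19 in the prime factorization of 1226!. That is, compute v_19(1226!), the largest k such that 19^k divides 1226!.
v_19(1226!) = 67

Legendre's formula: v_p(n!) = Σ_{k ≥ 1} ⌊n / p^k⌋. For p = 19, n = 1226, the terms are:
  ⌊1226/19^1⌋ = ⌊1226/19⌋ = 64
  ⌊1226/19^2⌋ = ⌊1226/361⌋ = 3
(the next term ⌊1226/19^3⌋ = 0, terminating the sum). Summing: v_19(1226!) = 64 + 3 = 67.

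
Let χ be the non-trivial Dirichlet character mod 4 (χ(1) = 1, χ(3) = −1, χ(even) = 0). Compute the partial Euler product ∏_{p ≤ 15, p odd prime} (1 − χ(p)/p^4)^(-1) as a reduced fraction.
∏ = 12412162137375/12550936856576

The odd primes p ≤ 15 are [3, 5, 7, 11, 13]. For each, χ(p) = 1 if p ≡ 1 mod 4, χ(p) = −1 if p ≡ 3 mod 4. Taking (1 − χ(p)/p^4)^(-1) = p^4/(p^4 − χ(p)): (1 − (-1)/3^4)^(-1) · (1 − (1)/5^4)^(-1) · (1 − (-1)/7^4)^(-1) · (1 − (-1)/11^4)^(-1) · (1 − (1)/13^4)^(-1) = 12412162137375/12550936856576.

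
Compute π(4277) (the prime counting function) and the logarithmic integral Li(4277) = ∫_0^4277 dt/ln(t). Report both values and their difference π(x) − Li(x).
π(4277) = 587;  Li(4277) ≈ 598.63;  π(x) − Li(x) ≈ -11.63.

Direct count of primes ≤ 4277 gives π(4277) = 587. Numerical evaluation of the logarithmic integral gives Li(4277) ≈ 598.63. The difference π(x) − Li(x) ≈ -11.63 is typically negative for small/moderate x (Li(x) overestimates), though Littlewood's theorem shows this sign changes infinitely often.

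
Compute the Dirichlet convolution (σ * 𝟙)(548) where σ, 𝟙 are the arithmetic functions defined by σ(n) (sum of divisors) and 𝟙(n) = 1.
(σ * 𝟙)(548) = 1529

Divisors of 548: [1, 2, 4, 137, 274, 548]. For each d | 548:
  d = 1: σ(1) · 𝟙(548/1) = 1 · 1 = 1
  d = 2: σ(2) · 𝟙(548/2) = 3 · 1 = 3
  d = 4: σ(4) · 𝟙(548/4) = 7 · 1 = 7
  d = 137: σ(137) · 𝟙(548/137) = 138 · 1 = 138
  d = 274: σ(274) · 𝟙(548/274) = 414 · 1 = 414
  d = 548: σ(548) · 𝟙(548/548) = 966 · 1 = 966
Summing: (σ * 𝟙)(548) = 1 + 3 + 7 + 138 + 414 + 966 = 1529.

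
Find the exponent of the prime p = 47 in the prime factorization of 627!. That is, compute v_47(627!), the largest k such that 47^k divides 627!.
v_47(627!) = 13

Legendre's formula: v_p(n!) = Σ_{k ≥ 1} ⌊n / p^k⌋. For p = 47, n = 627, the terms are:
  ⌊627/47^1⌋ = ⌊627/47⌋ = 13
(the next term ⌊627/47^2⌋ = 0, terminating the sum). Summing: v_47(627!) = 13 = 13.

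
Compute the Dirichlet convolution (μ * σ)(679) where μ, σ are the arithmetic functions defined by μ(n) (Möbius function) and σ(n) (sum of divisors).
(μ * σ)(679) = 679

Divisors of 679: [1, 7, 97, 679]. For each d | 679:
  d = 1: μ(1) · σ(679/1) = 1 · 784 = 784
  d = 7: μ(7) · σ(679/7) = -1 · 98 = -98
  d = 97: μ(97) · σ(679/97) = -1 · 8 = -8
  d = 679: μ(679) · σ(679/679) = 1 · 1 = 1
Summing: (μ * σ)(679) = 784 + -98 + -8 + 1 = 679.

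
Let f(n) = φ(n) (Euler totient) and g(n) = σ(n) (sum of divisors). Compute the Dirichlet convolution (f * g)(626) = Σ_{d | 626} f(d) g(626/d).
(φ * σ)(626) = 2504

Divisors of 626: [1, 2, 313, 626]. For each d | 626:
  d = 1: φ(1) · σ(626/1) = 1 · 942 = 942
  d = 2: φ(2) · σ(626/2) = 1 · 314 = 314
  d = 313: φ(313) · σ(626/313) = 312 · 3 = 936
  d = 626: φ(626) · σ(626/626) = 312 · 1 = 312
Summing: (φ * σ)(626) = 942 + 314 + 936 + 312 = 2504.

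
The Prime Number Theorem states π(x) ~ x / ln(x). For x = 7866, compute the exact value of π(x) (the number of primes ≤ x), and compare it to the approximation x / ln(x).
π(7866) = 992;  x/ln(x) ≈ 876.89;  relative error ≈ 11.60%.

Directly count primes up to 7866: π(7866) = 992. The PNT approximation gives 7866/ln(7866) ≈ 7866/8.97030 ≈ 876.89. Relative error (π(x) − x/ln(x)) / π(x) ≈ 11.60%; the approximation is known to undercount slightly (Li(x) is a better estimate).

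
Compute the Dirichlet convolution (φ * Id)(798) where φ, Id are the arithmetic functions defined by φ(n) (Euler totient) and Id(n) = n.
(φ * Id)(798) = 7215

Divisors of 798: [1, 2, 3, 6, 7, 14, 19, 21, 38, 42, 57, 114, 133, 266, 399, 798]. For each d | 798:
  d = 1: φ(1) · Id(798/1) = 1 · 798 = 798
  d = 2: φ(2) · Id(798/2) = 1 · 399 = 399
  d = 3: φ(3) · Id(798/3) = 2 · 266 = 532
  d = 6: φ(6) · Id(798/6) = 2 · 133 = 266
  d = 7: φ(7) · Id(798/7) = 6 · 114 = 684
  d = 14: φ(14) · Id(798/14) = 6 · 57 = 342
  d = 19: φ(19) · Id(798/19) = 18 · 42 = 756
  d = 21: φ(21) · Id(798/21) = 12 · 38 = 456
  d = 38: φ(38) · Id(798/38) = 18 · 21 = 378
  d = 42: φ(42) · Id(798/42) = 12 · 19 = 228
  d = 57: φ(57) · Id(798/57) = 36 · 14 = 504
  d = 114: φ(114) · Id(798/114) = 36 · 7 = 252
  d = 133: φ(133) · Id(798/133) = 108 · 6 = 648
  d = 266: φ(266) · Id(798/266) = 108 · 3 = 324
  d = 399: φ(399) · Id(798/399) = 216 · 2 = 432
  d = 798: φ(798) · Id(798/798) = 216 · 1 = 216
Summing: (φ * Id)(798) = 798 + 399 + 532 + 266 + 684 + 342 + 756 + 456 + 378 + 228 + 504 + 252 + 648 + 324 + 432 + 216 = 7215.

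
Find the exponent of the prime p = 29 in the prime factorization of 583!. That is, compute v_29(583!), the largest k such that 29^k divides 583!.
v_29(583!) = 20

Legendre's formula: v_p(n!) = Σ_{k ≥ 1} ⌊n / p^k⌋. For p = 29, n = 583, the terms are:
  ⌊583/29^1⌋ = ⌊583/29⌋ = 20
(the next term ⌊583/29^2⌋ = 0, terminating the sum). Summing: v_29(583!) = 20 = 20.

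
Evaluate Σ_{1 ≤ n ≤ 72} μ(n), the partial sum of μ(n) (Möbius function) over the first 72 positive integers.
Σ_{n ≤ 72} μ(n) = -3

Compute μ(n) for each 1 ≤ n ≤ 72: μ(1) = 1, μ(2) = -1, μ(3) = -1, μ(4) = 0, μ(5) = -1, μ(6) = 1, μ(7) = -1, μ(8) = 0, μ(9) = 0, μ(10) = 1, μ(11) = -1, μ(12) = 0, μ(13) = -1, μ(14) = 1, μ(15) = 1, μ(16) = 0, μ(17) = -1, μ(18) = 0, μ(19) = -1, μ(20) = 0, μ(21) = 1, μ(22) = 1, μ(23) = -1, μ(24) = 0, μ(25) = 0, μ(26) = 1, μ(27) = 0, μ(28) = 0, μ(29) = -1, μ(30) = -1, μ(31) = -1, μ(32) = 0, μ(33) = 1, μ(34) = 1, μ(35) = 1, μ(36) = 0, μ(37) = -1, μ(38) = 1, μ(39) = 1, μ(40) = 0, μ(41) = -1, μ(42) = -1, μ(43) = -1, μ(44) = 0, μ(45) = 0, μ(46) = 1, μ(47) = -1, μ(48) = 0, μ(49) = 0, μ(50) = 0, μ(51) = 1, μ(52) = 0, μ(53) = -1, μ(54) = 0, μ(55) = 1, μ(56) = 0, μ(57) = 1, μ(58) = 1, μ(59) = -1, μ(60) = 0, μ(61) = -1, μ(62) = 1, μ(63) = 0, μ(64) = 0, μ(65) = 1, μ(66) = -1, μ(67) = -1, μ(68) = 0, μ(69) = 1, μ(70) = -1, μ(71) = -1, μ(72) = 0. Summing all 72 values: -3. (Mertens function M(x) = Σ_{n ≤ x} μ(n); on average M(x) should be small (PNT ⟺ M(x) = o(x)).)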